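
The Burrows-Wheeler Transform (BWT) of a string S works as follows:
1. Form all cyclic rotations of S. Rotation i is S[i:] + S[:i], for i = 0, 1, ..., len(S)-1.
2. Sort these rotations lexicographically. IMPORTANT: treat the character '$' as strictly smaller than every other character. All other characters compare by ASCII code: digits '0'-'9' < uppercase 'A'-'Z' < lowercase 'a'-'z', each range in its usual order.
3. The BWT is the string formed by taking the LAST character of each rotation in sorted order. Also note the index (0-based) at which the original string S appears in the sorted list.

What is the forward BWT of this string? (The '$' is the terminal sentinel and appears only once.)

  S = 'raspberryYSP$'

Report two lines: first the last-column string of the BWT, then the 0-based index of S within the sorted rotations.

Answer: PSYyrpbs$erar
8

Derivation:
All 13 rotations (rotation i = S[i:]+S[:i]):
  rot[0] = raspberryYSP$
  rot[1] = aspberryYSP$r
  rot[2] = spberryYSP$ra
  rot[3] = pberryYSP$ras
  rot[4] = berryYSP$rasp
  rot[5] = erryYSP$raspb
  rot[6] = rryYSP$raspbe
  rot[7] = ryYSP$raspber
  rot[8] = yYSP$raspberr
  rot[9] = YSP$raspberry
  rot[10] = SP$raspberryY
  rot[11] = P$raspberryYS
  rot[12] = $raspberryYSP
Sorted (with $ < everything):
  sorted[0] = $raspberryYSP  (last char: 'P')
  sorted[1] = P$raspberryYS  (last char: 'S')
  sorted[2] = SP$raspberryY  (last char: 'Y')
  sorted[3] = YSP$raspberry  (last char: 'y')
  sorted[4] = aspberryYSP$r  (last char: 'r')
  sorted[5] = berryYSP$rasp  (last char: 'p')
  sorted[6] = erryYSP$raspb  (last char: 'b')
  sorted[7] = pberryYSP$ras  (last char: 's')
  sorted[8] = raspberryYSP$  (last char: '$')
  sorted[9] = rryYSP$raspbe  (last char: 'e')
  sorted[10] = ryYSP$raspber  (last char: 'r')
  sorted[11] = spberryYSP$ra  (last char: 'a')
  sorted[12] = yYSP$raspberr  (last char: 'r')
Last column: PSYyrpbs$erar
Original string S is at sorted index 8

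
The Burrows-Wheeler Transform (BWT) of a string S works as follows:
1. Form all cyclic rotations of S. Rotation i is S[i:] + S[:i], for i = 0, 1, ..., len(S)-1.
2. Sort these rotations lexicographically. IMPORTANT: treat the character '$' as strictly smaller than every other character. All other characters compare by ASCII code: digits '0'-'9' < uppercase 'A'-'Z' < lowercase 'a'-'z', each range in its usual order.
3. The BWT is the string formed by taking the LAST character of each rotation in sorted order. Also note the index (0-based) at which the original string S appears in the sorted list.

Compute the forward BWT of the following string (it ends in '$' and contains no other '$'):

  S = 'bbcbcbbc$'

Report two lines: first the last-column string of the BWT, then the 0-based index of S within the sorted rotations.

All 9 rotations (rotation i = S[i:]+S[:i]):
  rot[0] = bbcbcbbc$
  rot[1] = bcbcbbc$b
  rot[2] = cbcbbc$bb
  rot[3] = bcbbc$bbc
  rot[4] = cbbc$bbcb
  rot[5] = bbc$bbcbc
  rot[6] = bc$bbcbcb
  rot[7] = c$bbcbcbb
  rot[8] = $bbcbcbbc
Sorted (with $ < everything):
  sorted[0] = $bbcbcbbc  (last char: 'c')
  sorted[1] = bbc$bbcbc  (last char: 'c')
  sorted[2] = bbcbcbbc$  (last char: '$')
  sorted[3] = bc$bbcbcb  (last char: 'b')
  sorted[4] = bcbbc$bbc  (last char: 'c')
  sorted[5] = bcbcbbc$b  (last char: 'b')
  sorted[6] = c$bbcbcbb  (last char: 'b')
  sorted[7] = cbbc$bbcb  (last char: 'b')
  sorted[8] = cbcbbc$bb  (last char: 'b')
Last column: cc$bcbbbb
Original string S is at sorted index 2

Answer: cc$bcbbbb
2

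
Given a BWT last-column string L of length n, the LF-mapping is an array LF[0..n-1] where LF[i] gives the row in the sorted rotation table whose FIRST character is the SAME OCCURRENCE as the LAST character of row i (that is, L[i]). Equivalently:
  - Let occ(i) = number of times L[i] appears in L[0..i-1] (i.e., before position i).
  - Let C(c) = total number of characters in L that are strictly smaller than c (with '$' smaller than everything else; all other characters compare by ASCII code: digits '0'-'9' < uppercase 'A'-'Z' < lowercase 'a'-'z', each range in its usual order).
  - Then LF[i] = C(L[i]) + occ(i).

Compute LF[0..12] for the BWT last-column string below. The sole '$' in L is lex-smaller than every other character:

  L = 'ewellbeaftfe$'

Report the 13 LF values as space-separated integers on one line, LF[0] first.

Answer: 3 12 4 9 10 2 5 1 7 11 8 6 0

Derivation:
Char counts: '$':1, 'a':1, 'b':1, 'e':4, 'f':2, 'l':2, 't':1, 'w':1
C (first-col start): C('$')=0, C('a')=1, C('b')=2, C('e')=3, C('f')=7, C('l')=9, C('t')=11, C('w')=12
L[0]='e': occ=0, LF[0]=C('e')+0=3+0=3
L[1]='w': occ=0, LF[1]=C('w')+0=12+0=12
L[2]='e': occ=1, LF[2]=C('e')+1=3+1=4
L[3]='l': occ=0, LF[3]=C('l')+0=9+0=9
L[4]='l': occ=1, LF[4]=C('l')+1=9+1=10
L[5]='b': occ=0, LF[5]=C('b')+0=2+0=2
L[6]='e': occ=2, LF[6]=C('e')+2=3+2=5
L[7]='a': occ=0, LF[7]=C('a')+0=1+0=1
L[8]='f': occ=0, LF[8]=C('f')+0=7+0=7
L[9]='t': occ=0, LF[9]=C('t')+0=11+0=11
L[10]='f': occ=1, LF[10]=C('f')+1=7+1=8
L[11]='e': occ=3, LF[11]=C('e')+3=3+3=6
L[12]='$': occ=0, LF[12]=C('$')+0=0+0=0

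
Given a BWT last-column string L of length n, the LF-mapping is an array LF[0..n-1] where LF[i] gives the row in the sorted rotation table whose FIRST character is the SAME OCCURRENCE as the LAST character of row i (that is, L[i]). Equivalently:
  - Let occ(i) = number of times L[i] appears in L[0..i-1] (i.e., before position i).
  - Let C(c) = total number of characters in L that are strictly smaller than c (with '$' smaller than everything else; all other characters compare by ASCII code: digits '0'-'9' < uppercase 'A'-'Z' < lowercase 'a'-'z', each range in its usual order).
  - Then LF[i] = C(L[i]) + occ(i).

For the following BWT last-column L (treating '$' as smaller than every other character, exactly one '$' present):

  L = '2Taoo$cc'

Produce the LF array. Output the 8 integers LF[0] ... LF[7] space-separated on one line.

Char counts: '$':1, '2':1, 'T':1, 'a':1, 'c':2, 'o':2
C (first-col start): C('$')=0, C('2')=1, C('T')=2, C('a')=3, C('c')=4, C('o')=6
L[0]='2': occ=0, LF[0]=C('2')+0=1+0=1
L[1]='T': occ=0, LF[1]=C('T')+0=2+0=2
L[2]='a': occ=0, LF[2]=C('a')+0=3+0=3
L[3]='o': occ=0, LF[3]=C('o')+0=6+0=6
L[4]='o': occ=1, LF[4]=C('o')+1=6+1=7
L[5]='$': occ=0, LF[5]=C('$')+0=0+0=0
L[6]='c': occ=0, LF[6]=C('c')+0=4+0=4
L[7]='c': occ=1, LF[7]=C('c')+1=4+1=5

Answer: 1 2 3 6 7 0 4 5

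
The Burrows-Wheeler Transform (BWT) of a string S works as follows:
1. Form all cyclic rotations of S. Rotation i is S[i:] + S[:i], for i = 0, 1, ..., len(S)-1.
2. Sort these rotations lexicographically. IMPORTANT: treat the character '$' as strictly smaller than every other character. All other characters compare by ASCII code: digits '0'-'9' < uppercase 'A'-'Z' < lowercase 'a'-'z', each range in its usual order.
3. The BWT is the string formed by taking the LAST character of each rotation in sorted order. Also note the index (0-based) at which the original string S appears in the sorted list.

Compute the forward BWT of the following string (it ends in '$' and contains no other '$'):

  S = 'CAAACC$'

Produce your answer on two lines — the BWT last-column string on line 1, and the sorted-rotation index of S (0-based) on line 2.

All 7 rotations (rotation i = S[i:]+S[:i]):
  rot[0] = CAAACC$
  rot[1] = AAACC$C
  rot[2] = AACC$CA
  rot[3] = ACC$CAA
  rot[4] = CC$CAAA
  rot[5] = C$CAAAC
  rot[6] = $CAAACC
Sorted (with $ < everything):
  sorted[0] = $CAAACC  (last char: 'C')
  sorted[1] = AAACC$C  (last char: 'C')
  sorted[2] = AACC$CA  (last char: 'A')
  sorted[3] = ACC$CAA  (last char: 'A')
  sorted[4] = C$CAAAC  (last char: 'C')
  sorted[5] = CAAACC$  (last char: '$')
  sorted[6] = CC$CAAA  (last char: 'A')
Last column: CCAAC$A
Original string S is at sorted index 5

Answer: CCAAC$A
5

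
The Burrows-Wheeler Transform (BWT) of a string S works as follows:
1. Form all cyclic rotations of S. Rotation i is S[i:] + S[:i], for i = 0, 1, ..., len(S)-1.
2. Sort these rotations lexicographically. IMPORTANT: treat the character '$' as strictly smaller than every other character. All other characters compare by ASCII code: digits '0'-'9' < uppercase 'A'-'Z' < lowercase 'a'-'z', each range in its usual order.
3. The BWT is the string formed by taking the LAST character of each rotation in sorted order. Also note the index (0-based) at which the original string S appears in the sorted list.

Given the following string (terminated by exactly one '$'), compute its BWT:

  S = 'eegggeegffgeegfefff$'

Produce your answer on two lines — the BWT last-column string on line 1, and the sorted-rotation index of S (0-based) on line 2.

All 20 rotations (rotation i = S[i:]+S[:i]):
  rot[0] = eegggeegffgeegfefff$
  rot[1] = egggeegffgeegfefff$e
  rot[2] = gggeegffgeegfefff$ee
  rot[3] = ggeegffgeegfefff$eeg
  rot[4] = geegffgeegfefff$eegg
  rot[5] = eegffgeegfefff$eeggg
  rot[6] = egffgeegfefff$eeggge
  rot[7] = gffgeegfefff$eegggee
  rot[8] = ffgeegfefff$eegggeeg
  rot[9] = fgeegfefff$eegggeegf
  rot[10] = geegfefff$eegggeegff
  rot[11] = eegfefff$eegggeegffg
  rot[12] = egfefff$eegggeegffge
  rot[13] = gfefff$eegggeegffgee
  rot[14] = fefff$eegggeegffgeeg
  rot[15] = efff$eegggeegffgeegf
  rot[16] = fff$eegggeegffgeegfe
  rot[17] = ff$eegggeegffgeegfef
  rot[18] = f$eegggeegffgeegfeff
  rot[19] = $eegggeegffgeegfefff
Sorted (with $ < everything):
  sorted[0] = $eegggeegffgeegfefff  (last char: 'f')
  sorted[1] = eegfefff$eegggeegffg  (last char: 'g')
  sorted[2] = eegffgeegfefff$eeggg  (last char: 'g')
  sorted[3] = eegggeegffgeegfefff$  (last char: '$')
  sorted[4] = efff$eegggeegffgeegf  (last char: 'f')
  sorted[5] = egfefff$eegggeegffge  (last char: 'e')
  sorted[6] = egffgeegfefff$eeggge  (last char: 'e')
  sorted[7] = egggeegffgeegfefff$e  (last char: 'e')
  sorted[8] = f$eegggeegffgeegfeff  (last char: 'f')
  sorted[9] = fefff$eegggeegffgeeg  (last char: 'g')
  sorted[10] = ff$eegggeegffgeegfef  (last char: 'f')
  sorted[11] = fff$eegggeegffgeegfe  (last char: 'e')
  sorted[12] = ffgeegfefff$eegggeeg  (last char: 'g')
  sorted[13] = fgeegfefff$eegggeegf  (last char: 'f')
  sorted[14] = geegfefff$eegggeegff  (last char: 'f')
  sorted[15] = geegffgeegfefff$eegg  (last char: 'g')
  sorted[16] = gfefff$eegggeegffgee  (last char: 'e')
  sorted[17] = gffgeegfefff$eegggee  (last char: 'e')
  sorted[18] = ggeegffgeegfefff$eeg  (last char: 'g')
  sorted[19] = gggeegffgeegfefff$ee  (last char: 'e')
Last column: fgg$feeefgfegffgeege
Original string S is at sorted index 3

Answer: fgg$feeefgfegffgeege
3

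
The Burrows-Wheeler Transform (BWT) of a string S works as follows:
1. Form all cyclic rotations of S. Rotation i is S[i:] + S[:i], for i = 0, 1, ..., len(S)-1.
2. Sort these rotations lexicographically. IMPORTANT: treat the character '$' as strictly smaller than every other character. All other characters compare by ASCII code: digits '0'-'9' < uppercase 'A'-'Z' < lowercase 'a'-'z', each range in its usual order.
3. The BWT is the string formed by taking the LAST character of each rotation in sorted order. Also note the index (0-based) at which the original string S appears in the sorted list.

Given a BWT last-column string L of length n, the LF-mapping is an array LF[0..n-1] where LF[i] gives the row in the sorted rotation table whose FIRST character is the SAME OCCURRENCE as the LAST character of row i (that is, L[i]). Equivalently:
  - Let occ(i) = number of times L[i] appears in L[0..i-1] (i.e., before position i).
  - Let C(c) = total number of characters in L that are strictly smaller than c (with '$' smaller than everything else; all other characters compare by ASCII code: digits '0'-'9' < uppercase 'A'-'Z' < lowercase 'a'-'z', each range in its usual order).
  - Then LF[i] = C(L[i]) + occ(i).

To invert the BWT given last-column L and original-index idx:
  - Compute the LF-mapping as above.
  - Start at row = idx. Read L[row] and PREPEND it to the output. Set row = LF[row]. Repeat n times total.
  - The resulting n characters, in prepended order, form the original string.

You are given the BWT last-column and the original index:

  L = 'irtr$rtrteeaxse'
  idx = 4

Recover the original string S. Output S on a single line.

Answer: extraterrestri$

Derivation:
LF mapping: 5 6 11 7 0 8 12 9 13 2 3 1 14 10 4
Walk LF starting at row 4, prepending L[row]:
  step 1: row=4, L[4]='$', prepend. Next row=LF[4]=0
  step 2: row=0, L[0]='i', prepend. Next row=LF[0]=5
  step 3: row=5, L[5]='r', prepend. Next row=LF[5]=8
  step 4: row=8, L[8]='t', prepend. Next row=LF[8]=13
  step 5: row=13, L[13]='s', prepend. Next row=LF[13]=10
  step 6: row=10, L[10]='e', prepend. Next row=LF[10]=3
  step 7: row=3, L[3]='r', prepend. Next row=LF[3]=7
  step 8: row=7, L[7]='r', prepend. Next row=LF[7]=9
  step 9: row=9, L[9]='e', prepend. Next row=LF[9]=2
  step 10: row=2, L[2]='t', prepend. Next row=LF[2]=11
  step 11: row=11, L[11]='a', prepend. Next row=LF[11]=1
  step 12: row=1, L[1]='r', prepend. Next row=LF[1]=6
  step 13: row=6, L[6]='t', prepend. Next row=LF[6]=12
  step 14: row=12, L[12]='x', prepend. Next row=LF[12]=14
  step 15: row=14, L[14]='e', prepend. Next row=LF[14]=4
Reversed output: extraterrestri$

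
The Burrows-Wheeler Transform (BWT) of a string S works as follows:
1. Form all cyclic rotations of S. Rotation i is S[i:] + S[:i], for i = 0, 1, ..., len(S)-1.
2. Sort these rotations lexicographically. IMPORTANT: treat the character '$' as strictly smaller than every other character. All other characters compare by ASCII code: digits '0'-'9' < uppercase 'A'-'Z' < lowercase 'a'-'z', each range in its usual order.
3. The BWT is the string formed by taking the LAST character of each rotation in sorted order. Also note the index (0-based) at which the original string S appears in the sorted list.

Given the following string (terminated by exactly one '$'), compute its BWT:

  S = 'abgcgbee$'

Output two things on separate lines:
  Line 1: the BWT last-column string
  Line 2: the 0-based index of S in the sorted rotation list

All 9 rotations (rotation i = S[i:]+S[:i]):
  rot[0] = abgcgbee$
  rot[1] = bgcgbee$a
  rot[2] = gcgbee$ab
  rot[3] = cgbee$abg
  rot[4] = gbee$abgc
  rot[5] = bee$abgcg
  rot[6] = ee$abgcgb
  rot[7] = e$abgcgbe
  rot[8] = $abgcgbee
Sorted (with $ < everything):
  sorted[0] = $abgcgbee  (last char: 'e')
  sorted[1] = abgcgbee$  (last char: '$')
  sorted[2] = bee$abgcg  (last char: 'g')
  sorted[3] = bgcgbee$a  (last char: 'a')
  sorted[4] = cgbee$abg  (last char: 'g')
  sorted[5] = e$abgcgbe  (last char: 'e')
  sorted[6] = ee$abgcgb  (last char: 'b')
  sorted[7] = gbee$abgc  (last char: 'c')
  sorted[8] = gcgbee$ab  (last char: 'b')
Last column: e$gagebcb
Original string S is at sorted index 1

Answer: e$gagebcb
1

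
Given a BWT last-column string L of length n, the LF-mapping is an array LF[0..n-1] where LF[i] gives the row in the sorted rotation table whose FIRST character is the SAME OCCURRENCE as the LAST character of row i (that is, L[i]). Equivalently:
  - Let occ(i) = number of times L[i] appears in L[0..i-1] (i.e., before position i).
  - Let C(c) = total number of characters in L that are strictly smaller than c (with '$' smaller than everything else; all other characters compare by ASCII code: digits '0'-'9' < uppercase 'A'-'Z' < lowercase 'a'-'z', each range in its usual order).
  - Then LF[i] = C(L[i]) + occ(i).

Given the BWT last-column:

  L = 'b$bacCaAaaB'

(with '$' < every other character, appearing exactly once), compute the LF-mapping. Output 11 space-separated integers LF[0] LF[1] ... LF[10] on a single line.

Char counts: '$':1, 'A':1, 'B':1, 'C':1, 'a':4, 'b':2, 'c':1
C (first-col start): C('$')=0, C('A')=1, C('B')=2, C('C')=3, C('a')=4, C('b')=8, C('c')=10
L[0]='b': occ=0, LF[0]=C('b')+0=8+0=8
L[1]='$': occ=0, LF[1]=C('$')+0=0+0=0
L[2]='b': occ=1, LF[2]=C('b')+1=8+1=9
L[3]='a': occ=0, LF[3]=C('a')+0=4+0=4
L[4]='c': occ=0, LF[4]=C('c')+0=10+0=10
L[5]='C': occ=0, LF[5]=C('C')+0=3+0=3
L[6]='a': occ=1, LF[6]=C('a')+1=4+1=5
L[7]='A': occ=0, LF[7]=C('A')+0=1+0=1
L[8]='a': occ=2, LF[8]=C('a')+2=4+2=6
L[9]='a': occ=3, LF[9]=C('a')+3=4+3=7
L[10]='B': occ=0, LF[10]=C('B')+0=2+0=2

Answer: 8 0 9 4 10 3 5 1 6 7 2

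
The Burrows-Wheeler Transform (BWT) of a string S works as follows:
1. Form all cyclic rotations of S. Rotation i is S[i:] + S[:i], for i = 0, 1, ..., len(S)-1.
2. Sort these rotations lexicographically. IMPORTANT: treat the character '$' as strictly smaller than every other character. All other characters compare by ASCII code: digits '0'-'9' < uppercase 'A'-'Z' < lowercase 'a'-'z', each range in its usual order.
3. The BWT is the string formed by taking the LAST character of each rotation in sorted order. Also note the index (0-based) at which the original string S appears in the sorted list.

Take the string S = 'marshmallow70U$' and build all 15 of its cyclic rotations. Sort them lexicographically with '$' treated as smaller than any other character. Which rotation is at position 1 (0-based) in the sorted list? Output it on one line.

Answer: 0U$marshmallow7

Derivation:
All 15 rotations (rotation i = S[i:]+S[:i]):
  rot[0] = marshmallow70U$
  rot[1] = arshmallow70U$m
  rot[2] = rshmallow70U$ma
  rot[3] = shmallow70U$mar
  rot[4] = hmallow70U$mars
  rot[5] = mallow70U$marsh
  rot[6] = allow70U$marshm
  rot[7] = llow70U$marshma
  rot[8] = low70U$marshmal
  rot[9] = ow70U$marshmall
  rot[10] = w70U$marshmallo
  rot[11] = 70U$marshmallow
  rot[12] = 0U$marshmallow7
  rot[13] = U$marshmallow70
  rot[14] = $marshmallow70U
Sorted (with $ < everything):
  sorted[0] = $marshmallow70U
  sorted[1] = 0U$marshmallow7
  sorted[2] = 70U$marshmallow
  sorted[3] = U$marshmallow70
  sorted[4] = allow70U$marshm
  sorted[5] = arshmallow70U$m
  sorted[6] = hmallow70U$mars
  sorted[7] = llow70U$marshma
  sorted[8] = low70U$marshmal
  sorted[9] = mallow70U$marsh
  sorted[10] = marshmallow70U$
  sorted[11] = ow70U$marshmall
  sorted[12] = rshmallow70U$ma
  sorted[13] = shmallow70U$mar
  sorted[14] = w70U$marshmallo
sorted[1] = 0U$marshmallow7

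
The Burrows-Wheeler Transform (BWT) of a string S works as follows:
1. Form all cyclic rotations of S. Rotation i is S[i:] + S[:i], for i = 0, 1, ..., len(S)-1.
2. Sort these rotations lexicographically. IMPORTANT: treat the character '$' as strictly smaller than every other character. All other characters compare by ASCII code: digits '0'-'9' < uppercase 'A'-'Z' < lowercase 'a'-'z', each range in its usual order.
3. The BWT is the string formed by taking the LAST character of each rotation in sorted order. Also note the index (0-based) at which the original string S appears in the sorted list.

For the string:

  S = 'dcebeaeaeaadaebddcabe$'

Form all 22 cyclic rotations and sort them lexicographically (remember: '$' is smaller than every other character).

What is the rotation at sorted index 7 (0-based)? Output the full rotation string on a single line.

Answer: bddcabe$dcebeaeaeaadae

Derivation:
All 22 rotations (rotation i = S[i:]+S[:i]):
  rot[0] = dcebeaeaeaadaebddcabe$
  rot[1] = cebeaeaeaadaebddcabe$d
  rot[2] = ebeaeaeaadaebddcabe$dc
  rot[3] = beaeaeaadaebddcabe$dce
  rot[4] = eaeaeaadaebddcabe$dceb
  rot[5] = aeaeaadaebddcabe$dcebe
  rot[6] = eaeaadaebddcabe$dcebea
  rot[7] = aeaadaebddcabe$dcebeae
  rot[8] = eaadaebddcabe$dcebeaea
  rot[9] = aadaebddcabe$dcebeaeae
  rot[10] = adaebddcabe$dcebeaeaea
  rot[11] = daebddcabe$dcebeaeaeaa
  rot[12] = aebddcabe$dcebeaeaeaad
  rot[13] = ebddcabe$dcebeaeaeaada
  rot[14] = bddcabe$dcebeaeaeaadae
  rot[15] = ddcabe$dcebeaeaeaadaeb
  rot[16] = dcabe$dcebeaeaeaadaebd
  rot[17] = cabe$dcebeaeaeaadaebdd
  rot[18] = abe$dcebeaeaeaadaebddc
  rot[19] = be$dcebeaeaeaadaebddca
  rot[20] = e$dcebeaeaeaadaebddcab
  rot[21] = $dcebeaeaeaadaebddcabe
Sorted (with $ < everything):
  sorted[0] = $dcebeaeaeaadaebddcabe
  sorted[1] = aadaebddcabe$dcebeaeae
  sorted[2] = abe$dcebeaeaeaadaebddc
  sorted[3] = adaebddcabe$dcebeaeaea
  sorted[4] = aeaadaebddcabe$dcebeae
  sorted[5] = aeaeaadaebddcabe$dcebe
  sorted[6] = aebddcabe$dcebeaeaeaad
  sorted[7] = bddcabe$dcebeaeaeaadae
  sorted[8] = be$dcebeaeaeaadaebddca
  sorted[9] = beaeaeaadaebddcabe$dce
  sorted[10] = cabe$dcebeaeaeaadaebdd
  sorted[11] = cebeaeaeaadaebddcabe$d
  sorted[12] = daebddcabe$dcebeaeaeaa
  sorted[13] = dcabe$dcebeaeaeaadaebd
  sorted[14] = dcebeaeaeaadaebddcabe$
  sorted[15] = ddcabe$dcebeaeaeaadaeb
  sorted[16] = e$dcebeaeaeaadaebddcab
  sorted[17] = eaadaebddcabe$dcebeaea
  sorted[18] = eaeaadaebddcabe$dcebea
  sorted[19] = eaeaeaadaebddcabe$dceb
  sorted[20] = ebddcabe$dcebeaeaeaada
  sorted[21] = ebeaeaeaadaebddcabe$dc
sorted[7] = bddcabe$dcebeaeaeaadae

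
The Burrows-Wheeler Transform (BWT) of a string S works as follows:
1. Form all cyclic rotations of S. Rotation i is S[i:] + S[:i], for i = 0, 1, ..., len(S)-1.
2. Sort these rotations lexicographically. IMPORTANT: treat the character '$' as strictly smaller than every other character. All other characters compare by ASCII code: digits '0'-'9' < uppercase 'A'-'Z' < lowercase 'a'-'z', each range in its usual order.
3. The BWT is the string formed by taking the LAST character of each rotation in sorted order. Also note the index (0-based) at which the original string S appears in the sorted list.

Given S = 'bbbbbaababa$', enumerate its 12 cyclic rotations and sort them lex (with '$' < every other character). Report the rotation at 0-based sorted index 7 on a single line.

Answer: baba$bbbbbaa

Derivation:
All 12 rotations (rotation i = S[i:]+S[:i]):
  rot[0] = bbbbbaababa$
  rot[1] = bbbbaababa$b
  rot[2] = bbbaababa$bb
  rot[3] = bbaababa$bbb
  rot[4] = baababa$bbbb
  rot[5] = aababa$bbbbb
  rot[6] = ababa$bbbbba
  rot[7] = baba$bbbbbaa
  rot[8] = aba$bbbbbaab
  rot[9] = ba$bbbbbaaba
  rot[10] = a$bbbbbaabab
  rot[11] = $bbbbbaababa
Sorted (with $ < everything):
  sorted[0] = $bbbbbaababa
  sorted[1] = a$bbbbbaabab
  sorted[2] = aababa$bbbbb
  sorted[3] = aba$bbbbbaab
  sorted[4] = ababa$bbbbba
  sorted[5] = ba$bbbbbaaba
  sorted[6] = baababa$bbbb
  sorted[7] = baba$bbbbbaa
  sorted[8] = bbaababa$bbb
  sorted[9] = bbbaababa$bb
  sorted[10] = bbbbaababa$b
  sorted[11] = bbbbbaababa$
sorted[7] = baba$bbbbbaa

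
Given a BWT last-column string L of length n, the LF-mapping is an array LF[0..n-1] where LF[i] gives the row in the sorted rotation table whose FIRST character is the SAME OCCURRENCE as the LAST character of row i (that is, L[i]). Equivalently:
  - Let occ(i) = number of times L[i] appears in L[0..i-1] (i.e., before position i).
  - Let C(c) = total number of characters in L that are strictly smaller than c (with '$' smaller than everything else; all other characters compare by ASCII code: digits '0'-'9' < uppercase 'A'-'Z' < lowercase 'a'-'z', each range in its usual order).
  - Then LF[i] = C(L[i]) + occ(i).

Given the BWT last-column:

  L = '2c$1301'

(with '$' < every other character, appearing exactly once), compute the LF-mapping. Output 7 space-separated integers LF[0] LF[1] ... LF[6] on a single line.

Answer: 4 6 0 2 5 1 3

Derivation:
Char counts: '$':1, '0':1, '1':2, '2':1, '3':1, 'c':1
C (first-col start): C('$')=0, C('0')=1, C('1')=2, C('2')=4, C('3')=5, C('c')=6
L[0]='2': occ=0, LF[0]=C('2')+0=4+0=4
L[1]='c': occ=0, LF[1]=C('c')+0=6+0=6
L[2]='$': occ=0, LF[2]=C('$')+0=0+0=0
L[3]='1': occ=0, LF[3]=C('1')+0=2+0=2
L[4]='3': occ=0, LF[4]=C('3')+0=5+0=5
L[5]='0': occ=0, LF[5]=C('0')+0=1+0=1
L[6]='1': occ=1, LF[6]=C('1')+1=2+1=3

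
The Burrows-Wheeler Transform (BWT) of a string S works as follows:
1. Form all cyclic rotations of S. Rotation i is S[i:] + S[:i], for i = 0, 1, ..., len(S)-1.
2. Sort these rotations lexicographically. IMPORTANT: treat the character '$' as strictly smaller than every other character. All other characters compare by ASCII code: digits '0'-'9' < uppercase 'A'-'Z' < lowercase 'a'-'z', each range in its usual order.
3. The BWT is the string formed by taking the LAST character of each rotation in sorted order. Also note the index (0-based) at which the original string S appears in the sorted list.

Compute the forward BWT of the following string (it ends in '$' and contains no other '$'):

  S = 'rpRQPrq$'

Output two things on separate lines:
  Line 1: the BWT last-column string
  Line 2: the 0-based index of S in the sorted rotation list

Answer: qQRprr$P
6

Derivation:
All 8 rotations (rotation i = S[i:]+S[:i]):
  rot[0] = rpRQPrq$
  rot[1] = pRQPrq$r
  rot[2] = RQPrq$rp
  rot[3] = QPrq$rpR
  rot[4] = Prq$rpRQ
  rot[5] = rq$rpRQP
  rot[6] = q$rpRQPr
  rot[7] = $rpRQPrq
Sorted (with $ < everything):
  sorted[0] = $rpRQPrq  (last char: 'q')
  sorted[1] = Prq$rpRQ  (last char: 'Q')
  sorted[2] = QPrq$rpR  (last char: 'R')
  sorted[3] = RQPrq$rp  (last char: 'p')
  sorted[4] = pRQPrq$r  (last char: 'r')
  sorted[5] = q$rpRQPr  (last char: 'r')
  sorted[6] = rpRQPrq$  (last char: '$')
  sorted[7] = rq$rpRQP  (last char: 'P')
Last column: qQRprr$P
Original string S is at sorted index 6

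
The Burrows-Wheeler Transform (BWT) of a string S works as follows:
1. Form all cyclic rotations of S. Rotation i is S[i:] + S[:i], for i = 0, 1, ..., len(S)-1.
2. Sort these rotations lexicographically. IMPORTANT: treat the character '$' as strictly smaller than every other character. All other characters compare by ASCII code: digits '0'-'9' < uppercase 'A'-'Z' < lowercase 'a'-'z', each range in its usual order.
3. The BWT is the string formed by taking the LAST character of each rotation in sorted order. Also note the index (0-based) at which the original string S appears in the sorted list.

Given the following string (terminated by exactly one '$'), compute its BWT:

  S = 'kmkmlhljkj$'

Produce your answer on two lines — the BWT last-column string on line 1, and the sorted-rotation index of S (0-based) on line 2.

All 11 rotations (rotation i = S[i:]+S[:i]):
  rot[0] = kmkmlhljkj$
  rot[1] = mkmlhljkj$k
  rot[2] = kmlhljkj$km
  rot[3] = mlhljkj$kmk
  rot[4] = lhljkj$kmkm
  rot[5] = hljkj$kmkml
  rot[6] = ljkj$kmkmlh
  rot[7] = jkj$kmkmlhl
  rot[8] = kj$kmkmlhlj
  rot[9] = j$kmkmlhljk
  rot[10] = $kmkmlhljkj
Sorted (with $ < everything):
  sorted[0] = $kmkmlhljkj  (last char: 'j')
  sorted[1] = hljkj$kmkml  (last char: 'l')
  sorted[2] = j$kmkmlhljk  (last char: 'k')
  sorted[3] = jkj$kmkmlhl  (last char: 'l')
  sorted[4] = kj$kmkmlhlj  (last char: 'j')
  sorted[5] = kmkmlhljkj$  (last char: '$')
  sorted[6] = kmlhljkj$km  (last char: 'm')
  sorted[7] = lhljkj$kmkm  (last char: 'm')
  sorted[8] = ljkj$kmkmlh  (last char: 'h')
  sorted[9] = mkmlhljkj$k  (last char: 'k')
  sorted[10] = mlhljkj$kmk  (last char: 'k')
Last column: jlklj$mmhkk
Original string S is at sorted index 5

Answer: jlklj$mmhkk
5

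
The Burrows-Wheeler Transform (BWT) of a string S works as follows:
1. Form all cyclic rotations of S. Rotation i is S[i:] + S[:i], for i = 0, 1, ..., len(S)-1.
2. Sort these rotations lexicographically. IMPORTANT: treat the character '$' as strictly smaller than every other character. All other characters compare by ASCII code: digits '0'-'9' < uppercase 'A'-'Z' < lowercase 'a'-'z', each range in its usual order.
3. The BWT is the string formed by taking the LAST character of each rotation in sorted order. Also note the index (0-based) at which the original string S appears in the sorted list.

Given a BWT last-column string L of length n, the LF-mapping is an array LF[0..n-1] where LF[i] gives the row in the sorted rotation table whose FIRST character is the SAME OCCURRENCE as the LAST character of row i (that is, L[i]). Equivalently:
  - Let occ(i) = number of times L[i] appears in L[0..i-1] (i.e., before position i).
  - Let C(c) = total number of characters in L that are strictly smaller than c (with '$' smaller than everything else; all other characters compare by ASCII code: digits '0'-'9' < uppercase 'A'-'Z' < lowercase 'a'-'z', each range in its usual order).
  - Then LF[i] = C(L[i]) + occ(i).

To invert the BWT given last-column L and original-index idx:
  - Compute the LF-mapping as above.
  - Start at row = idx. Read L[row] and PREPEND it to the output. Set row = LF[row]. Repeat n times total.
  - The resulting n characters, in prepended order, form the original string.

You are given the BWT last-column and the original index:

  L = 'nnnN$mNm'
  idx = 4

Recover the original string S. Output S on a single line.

LF mapping: 5 6 7 1 0 3 2 4
Walk LF starting at row 4, prepending L[row]:
  step 1: row=4, L[4]='$', prepend. Next row=LF[4]=0
  step 2: row=0, L[0]='n', prepend. Next row=LF[0]=5
  step 3: row=5, L[5]='m', prepend. Next row=LF[5]=3
  step 4: row=3, L[3]='N', prepend. Next row=LF[3]=1
  step 5: row=1, L[1]='n', prepend. Next row=LF[1]=6
  step 6: row=6, L[6]='N', prepend. Next row=LF[6]=2
  step 7: row=2, L[2]='n', prepend. Next row=LF[2]=7
  step 8: row=7, L[7]='m', prepend. Next row=LF[7]=4
Reversed output: mnNnNmn$

Answer: mnNnNmn$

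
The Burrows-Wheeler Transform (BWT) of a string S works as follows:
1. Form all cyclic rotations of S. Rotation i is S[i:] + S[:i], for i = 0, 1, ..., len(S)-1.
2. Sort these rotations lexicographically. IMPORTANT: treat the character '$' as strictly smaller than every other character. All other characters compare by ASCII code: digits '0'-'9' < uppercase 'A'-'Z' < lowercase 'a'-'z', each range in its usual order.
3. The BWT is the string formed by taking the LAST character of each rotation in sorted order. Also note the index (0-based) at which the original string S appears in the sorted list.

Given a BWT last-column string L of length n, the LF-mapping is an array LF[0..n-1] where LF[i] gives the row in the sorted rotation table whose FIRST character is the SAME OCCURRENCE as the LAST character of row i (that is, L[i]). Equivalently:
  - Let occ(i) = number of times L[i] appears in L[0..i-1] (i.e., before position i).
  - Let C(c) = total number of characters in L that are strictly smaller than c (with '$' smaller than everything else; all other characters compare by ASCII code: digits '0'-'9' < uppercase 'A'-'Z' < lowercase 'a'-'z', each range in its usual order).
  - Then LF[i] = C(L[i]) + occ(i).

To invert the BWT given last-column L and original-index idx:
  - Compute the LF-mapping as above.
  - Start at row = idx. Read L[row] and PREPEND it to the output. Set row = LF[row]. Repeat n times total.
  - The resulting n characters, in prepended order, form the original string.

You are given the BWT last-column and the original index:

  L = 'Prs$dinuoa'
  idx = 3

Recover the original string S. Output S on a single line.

LF mapping: 1 7 8 0 3 4 5 9 6 2
Walk LF starting at row 3, prepending L[row]:
  step 1: row=3, L[3]='$', prepend. Next row=LF[3]=0
  step 2: row=0, L[0]='P', prepend. Next row=LF[0]=1
  step 3: row=1, L[1]='r', prepend. Next row=LF[1]=7
  step 4: row=7, L[7]='u', prepend. Next row=LF[7]=9
  step 5: row=9, L[9]='a', prepend. Next row=LF[9]=2
  step 6: row=2, L[2]='s', prepend. Next row=LF[2]=8
  step 7: row=8, L[8]='o', prepend. Next row=LF[8]=6
  step 8: row=6, L[6]='n', prepend. Next row=LF[6]=5
  step 9: row=5, L[5]='i', prepend. Next row=LF[5]=4
  step 10: row=4, L[4]='d', prepend. Next row=LF[4]=3
Reversed output: dinosaurP$

Answer: dinosaurP$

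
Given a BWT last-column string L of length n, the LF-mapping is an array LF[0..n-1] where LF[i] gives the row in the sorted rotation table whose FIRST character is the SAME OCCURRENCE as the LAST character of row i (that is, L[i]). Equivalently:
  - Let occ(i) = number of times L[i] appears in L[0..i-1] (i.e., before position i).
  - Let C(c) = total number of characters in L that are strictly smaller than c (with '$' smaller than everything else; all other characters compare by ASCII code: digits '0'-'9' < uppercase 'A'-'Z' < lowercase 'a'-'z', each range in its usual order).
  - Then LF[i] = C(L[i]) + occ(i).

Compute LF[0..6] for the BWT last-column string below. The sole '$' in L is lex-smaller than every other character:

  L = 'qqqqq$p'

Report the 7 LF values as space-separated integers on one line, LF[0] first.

Answer: 2 3 4 5 6 0 1

Derivation:
Char counts: '$':1, 'p':1, 'q':5
C (first-col start): C('$')=0, C('p')=1, C('q')=2
L[0]='q': occ=0, LF[0]=C('q')+0=2+0=2
L[1]='q': occ=1, LF[1]=C('q')+1=2+1=3
L[2]='q': occ=2, LF[2]=C('q')+2=2+2=4
L[3]='q': occ=3, LF[3]=C('q')+3=2+3=5
L[4]='q': occ=4, LF[4]=C('q')+4=2+4=6
L[5]='$': occ=0, LF[5]=C('$')+0=0+0=0
L[6]='p': occ=0, LF[6]=C('p')+0=1+0=1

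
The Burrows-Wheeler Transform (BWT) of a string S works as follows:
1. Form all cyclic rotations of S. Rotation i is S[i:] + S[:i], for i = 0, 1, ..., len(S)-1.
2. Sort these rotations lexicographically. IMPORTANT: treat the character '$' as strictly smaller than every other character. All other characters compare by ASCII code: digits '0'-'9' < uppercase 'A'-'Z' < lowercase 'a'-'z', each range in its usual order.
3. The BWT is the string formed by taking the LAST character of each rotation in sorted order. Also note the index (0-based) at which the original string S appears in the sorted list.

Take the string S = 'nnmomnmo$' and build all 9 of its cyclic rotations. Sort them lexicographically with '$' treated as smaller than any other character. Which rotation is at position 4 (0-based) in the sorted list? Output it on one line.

All 9 rotations (rotation i = S[i:]+S[:i]):
  rot[0] = nnmomnmo$
  rot[1] = nmomnmo$n
  rot[2] = momnmo$nn
  rot[3] = omnmo$nnm
  rot[4] = mnmo$nnmo
  rot[5] = nmo$nnmom
  rot[6] = mo$nnmomn
  rot[7] = o$nnmomnm
  rot[8] = $nnmomnmo
Sorted (with $ < everything):
  sorted[0] = $nnmomnmo
  sorted[1] = mnmo$nnmo
  sorted[2] = mo$nnmomn
  sorted[3] = momnmo$nn
  sorted[4] = nmo$nnmom
  sorted[5] = nmomnmo$n
  sorted[6] = nnmomnmo$
  sorted[7] = o$nnmomnm
  sorted[8] = omnmo$nnm
sorted[4] = nmo$nnmom

Answer: nmo$nnmom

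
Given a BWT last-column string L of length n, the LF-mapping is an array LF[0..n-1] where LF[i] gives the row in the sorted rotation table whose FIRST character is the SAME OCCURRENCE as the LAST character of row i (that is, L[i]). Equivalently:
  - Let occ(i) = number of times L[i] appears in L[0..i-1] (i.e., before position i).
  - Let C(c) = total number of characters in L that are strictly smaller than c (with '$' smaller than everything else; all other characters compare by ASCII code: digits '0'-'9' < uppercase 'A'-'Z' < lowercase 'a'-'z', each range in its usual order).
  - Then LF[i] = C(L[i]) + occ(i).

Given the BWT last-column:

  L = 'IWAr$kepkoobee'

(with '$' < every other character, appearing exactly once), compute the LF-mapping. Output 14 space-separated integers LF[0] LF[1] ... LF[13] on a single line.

Char counts: '$':1, 'A':1, 'I':1, 'W':1, 'b':1, 'e':3, 'k':2, 'o':2, 'p':1, 'r':1
C (first-col start): C('$')=0, C('A')=1, C('I')=2, C('W')=3, C('b')=4, C('e')=5, C('k')=8, C('o')=10, C('p')=12, C('r')=13
L[0]='I': occ=0, LF[0]=C('I')+0=2+0=2
L[1]='W': occ=0, LF[1]=C('W')+0=3+0=3
L[2]='A': occ=0, LF[2]=C('A')+0=1+0=1
L[3]='r': occ=0, LF[3]=C('r')+0=13+0=13
L[4]='$': occ=0, LF[4]=C('$')+0=0+0=0
L[5]='k': occ=0, LF[5]=C('k')+0=8+0=8
L[6]='e': occ=0, LF[6]=C('e')+0=5+0=5
L[7]='p': occ=0, LF[7]=C('p')+0=12+0=12
L[8]='k': occ=1, LF[8]=C('k')+1=8+1=9
L[9]='o': occ=0, LF[9]=C('o')+0=10+0=10
L[10]='o': occ=1, LF[10]=C('o')+1=10+1=11
L[11]='b': occ=0, LF[11]=C('b')+0=4+0=4
L[12]='e': occ=1, LF[12]=C('e')+1=5+1=6
L[13]='e': occ=2, LF[13]=C('e')+2=5+2=7

Answer: 2 3 1 13 0 8 5 12 9 10 11 4 6 7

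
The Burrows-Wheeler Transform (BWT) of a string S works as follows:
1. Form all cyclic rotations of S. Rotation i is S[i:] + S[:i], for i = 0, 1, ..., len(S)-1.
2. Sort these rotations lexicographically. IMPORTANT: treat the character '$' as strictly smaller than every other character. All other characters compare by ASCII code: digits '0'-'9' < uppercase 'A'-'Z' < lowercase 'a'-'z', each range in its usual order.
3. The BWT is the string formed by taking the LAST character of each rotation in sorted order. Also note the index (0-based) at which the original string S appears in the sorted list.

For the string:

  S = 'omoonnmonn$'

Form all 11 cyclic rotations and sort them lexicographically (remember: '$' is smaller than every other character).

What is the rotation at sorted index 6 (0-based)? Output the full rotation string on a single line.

Answer: nnmonn$omoo

Derivation:
All 11 rotations (rotation i = S[i:]+S[:i]):
  rot[0] = omoonnmonn$
  rot[1] = moonnmonn$o
  rot[2] = oonnmonn$om
  rot[3] = onnmonn$omo
  rot[4] = nnmonn$omoo
  rot[5] = nmonn$omoon
  rot[6] = monn$omoonn
  rot[7] = onn$omoonnm
  rot[8] = nn$omoonnmo
  rot[9] = n$omoonnmon
  rot[10] = $omoonnmonn
Sorted (with $ < everything):
  sorted[0] = $omoonnmonn
  sorted[1] = monn$omoonn
  sorted[2] = moonnmonn$o
  sorted[3] = n$omoonnmon
  sorted[4] = nmonn$omoon
  sorted[5] = nn$omoonnmo
  sorted[6] = nnmonn$omoo
  sorted[7] = omoonnmonn$
  sorted[8] = onn$omoonnm
  sorted[9] = onnmonn$omo
  sorted[10] = oonnmonn$om
sorted[6] = nnmonn$omoo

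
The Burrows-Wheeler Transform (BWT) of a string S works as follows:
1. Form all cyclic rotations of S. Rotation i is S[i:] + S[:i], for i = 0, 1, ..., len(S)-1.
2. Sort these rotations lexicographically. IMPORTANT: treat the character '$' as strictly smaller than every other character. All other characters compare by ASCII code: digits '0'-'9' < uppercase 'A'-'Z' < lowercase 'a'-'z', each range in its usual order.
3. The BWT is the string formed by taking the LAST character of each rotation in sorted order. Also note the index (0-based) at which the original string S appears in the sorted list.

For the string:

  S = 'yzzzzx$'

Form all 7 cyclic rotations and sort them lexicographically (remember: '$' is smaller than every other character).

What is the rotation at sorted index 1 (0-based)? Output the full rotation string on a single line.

Answer: x$yzzzz

Derivation:
All 7 rotations (rotation i = S[i:]+S[:i]):
  rot[0] = yzzzzx$
  rot[1] = zzzzx$y
  rot[2] = zzzx$yz
  rot[3] = zzx$yzz
  rot[4] = zx$yzzz
  rot[5] = x$yzzzz
  rot[6] = $yzzzzx
Sorted (with $ < everything):
  sorted[0] = $yzzzzx
  sorted[1] = x$yzzzz
  sorted[2] = yzzzzx$
  sorted[3] = zx$yzzz
  sorted[4] = zzx$yzz
  sorted[5] = zzzx$yz
  sorted[6] = zzzzx$y
sorted[1] = x$yzzzz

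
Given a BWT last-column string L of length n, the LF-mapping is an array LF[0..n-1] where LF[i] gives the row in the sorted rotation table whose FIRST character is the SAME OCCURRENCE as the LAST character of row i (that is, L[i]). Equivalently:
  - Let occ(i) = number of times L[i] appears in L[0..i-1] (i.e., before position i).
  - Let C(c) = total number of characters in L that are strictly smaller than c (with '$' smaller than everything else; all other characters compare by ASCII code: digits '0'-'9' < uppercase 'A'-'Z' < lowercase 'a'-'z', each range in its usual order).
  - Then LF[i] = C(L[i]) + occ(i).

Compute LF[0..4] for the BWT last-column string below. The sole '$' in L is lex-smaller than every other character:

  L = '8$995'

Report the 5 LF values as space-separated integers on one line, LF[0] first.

Answer: 2 0 3 4 1

Derivation:
Char counts: '$':1, '5':1, '8':1, '9':2
C (first-col start): C('$')=0, C('5')=1, C('8')=2, C('9')=3
L[0]='8': occ=0, LF[0]=C('8')+0=2+0=2
L[1]='$': occ=0, LF[1]=C('$')+0=0+0=0
L[2]='9': occ=0, LF[2]=C('9')+0=3+0=3
L[3]='9': occ=1, LF[3]=C('9')+1=3+1=4
L[4]='5': occ=0, LF[4]=C('5')+0=1+0=1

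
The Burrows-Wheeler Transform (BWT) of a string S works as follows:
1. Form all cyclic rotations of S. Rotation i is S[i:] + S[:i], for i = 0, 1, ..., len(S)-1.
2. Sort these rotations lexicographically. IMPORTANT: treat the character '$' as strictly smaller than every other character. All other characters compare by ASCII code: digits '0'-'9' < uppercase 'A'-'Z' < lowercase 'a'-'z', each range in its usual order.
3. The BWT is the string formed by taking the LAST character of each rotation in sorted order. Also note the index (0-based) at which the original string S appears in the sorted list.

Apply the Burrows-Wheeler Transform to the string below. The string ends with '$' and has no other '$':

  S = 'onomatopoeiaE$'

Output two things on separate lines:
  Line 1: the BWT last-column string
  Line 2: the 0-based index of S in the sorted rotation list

All 14 rotations (rotation i = S[i:]+S[:i]):
  rot[0] = onomatopoeiaE$
  rot[1] = nomatopoeiaE$o
  rot[2] = omatopoeiaE$on
  rot[3] = matopoeiaE$ono
  rot[4] = atopoeiaE$onom
  rot[5] = topoeiaE$onoma
  rot[6] = opoeiaE$onomat
  rot[7] = poeiaE$onomato
  rot[8] = oeiaE$onomatop
  rot[9] = eiaE$onomatopo
  rot[10] = iaE$onomatopoe
  rot[11] = aE$onomatopoei
  rot[12] = E$onomatopoeia
  rot[13] = $onomatopoeiaE
Sorted (with $ < everything):
  sorted[0] = $onomatopoeiaE  (last char: 'E')
  sorted[1] = E$onomatopoeia  (last char: 'a')
  sorted[2] = aE$onomatopoei  (last char: 'i')
  sorted[3] = atopoeiaE$onom  (last char: 'm')
  sorted[4] = eiaE$onomatopo  (last char: 'o')
  sorted[5] = iaE$onomatopoe  (last char: 'e')
  sorted[6] = matopoeiaE$ono  (last char: 'o')
  sorted[7] = nomatopoeiaE$o  (last char: 'o')
  sorted[8] = oeiaE$onomatop  (last char: 'p')
  sorted[9] = omatopoeiaE$on  (last char: 'n')
  sorted[10] = onomatopoeiaE$  (last char: '$')
  sorted[11] = opoeiaE$onomat  (last char: 't')
  sorted[12] = poeiaE$onomato  (last char: 'o')
  sorted[13] = topoeiaE$onoma  (last char: 'a')
Last column: Eaimoeoopn$toa
Original string S is at sorted index 10

Answer: Eaimoeoopn$toa
10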